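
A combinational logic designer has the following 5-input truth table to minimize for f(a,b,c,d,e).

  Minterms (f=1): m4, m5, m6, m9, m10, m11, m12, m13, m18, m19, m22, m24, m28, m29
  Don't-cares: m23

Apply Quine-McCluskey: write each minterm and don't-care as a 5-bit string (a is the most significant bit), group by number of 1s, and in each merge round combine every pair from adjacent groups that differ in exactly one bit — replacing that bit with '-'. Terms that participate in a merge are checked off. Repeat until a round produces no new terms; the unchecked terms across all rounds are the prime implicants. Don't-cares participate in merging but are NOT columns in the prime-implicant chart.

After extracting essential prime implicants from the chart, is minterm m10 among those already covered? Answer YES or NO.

YES

size-2^0 implicants → 00100(✓)  00101(✓)  00110(✓)  01001(✓)  01010(✓)  01011(✓)  01100(✓)  01101(✓)  10010(✓)  10011(✓)  10110(✓)  10111(✓)  11000(✓)  11100(✓)  11101(✓)
size-2^1 implicants → -0110  -1100(✓)  -1101(✓)  0-100(✓)  0-101(✓)  001-0  0010-(✓)  01-01  010-1  0101-  0110-(✓)  10-10(✓)  10-11(✓)  1001-(✓)  1011-(✓)  11-00  1110-(✓)
size-2^2 implicants → -110-  0-10-  10-1-
Unchecked terms (primes): -0110, -110-, 0-10-, 001-0, 01-01, 010-1, 0101-, 10-1-, 11-00
Minterm coverage:
  m4 ⊆ 0-10-,001-0
  m5 ⊆ 0-10- [E]
  m6 ⊆ -0110,001-0
  m9 ⊆ 01-01,010-1
  m10 ⊆ 0101- [E]
  m11 ⊆ 010-1,0101-
  m12 ⊆ -110-,0-10-
  m13 ⊆ -110-,0-10-,01-01
  m18 ⊆ 10-1- [E]
  m19 ⊆ 10-1- [E]
  m22 ⊆ -0110,10-1-
  m24 ⊆ 11-00 [E]
  m28 ⊆ -110-,11-00
  m29 ⊆ -110- [E]
E = {-110-, 0-10-, 0101-, 10-1-, 11-00}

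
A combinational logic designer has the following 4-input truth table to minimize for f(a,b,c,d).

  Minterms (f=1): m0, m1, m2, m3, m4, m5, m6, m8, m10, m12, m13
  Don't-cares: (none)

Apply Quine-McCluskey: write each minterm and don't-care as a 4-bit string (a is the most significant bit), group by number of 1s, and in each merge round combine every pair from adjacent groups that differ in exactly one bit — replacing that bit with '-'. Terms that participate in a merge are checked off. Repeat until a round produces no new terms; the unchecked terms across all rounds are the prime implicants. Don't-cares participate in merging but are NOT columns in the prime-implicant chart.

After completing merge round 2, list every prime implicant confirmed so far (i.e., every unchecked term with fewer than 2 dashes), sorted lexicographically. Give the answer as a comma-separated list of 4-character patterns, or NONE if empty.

NONE

[col 0] 0000*, 0001*, 0010*, 0011*, 0100*, 0101*, 0110*, 1000*, 1010*, 1100*, 1101*
[col 1] -000*, -010*, -100*, -101*, 0-00*, 0-01*, 0-10*, 00-0*, 00-1*, 000-*, 001-*, 01-0*, 010-*, 1-00*, 10-0*, 110-*
[col 2] --00, -0-0, -10-, 0--0, 0-0-, 00--
Prime implicants: --00, -0-0, -10-, 0--0, 0-0-, 00--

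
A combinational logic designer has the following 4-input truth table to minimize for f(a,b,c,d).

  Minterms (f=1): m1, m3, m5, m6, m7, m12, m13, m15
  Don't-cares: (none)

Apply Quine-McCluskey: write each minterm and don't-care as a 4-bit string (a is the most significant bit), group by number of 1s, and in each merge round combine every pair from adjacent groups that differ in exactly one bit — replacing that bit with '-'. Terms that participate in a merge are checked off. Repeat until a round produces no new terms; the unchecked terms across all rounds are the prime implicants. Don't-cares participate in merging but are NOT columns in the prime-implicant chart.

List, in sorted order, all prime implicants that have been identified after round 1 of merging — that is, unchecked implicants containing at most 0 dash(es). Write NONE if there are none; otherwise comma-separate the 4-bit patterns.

Round 0: 0001✓ 0011✓ 0101✓ 0110✓ 0111✓ 1100✓ 1101✓ 1111✓
Round 1: -101✓ -111✓ 0-01✓ 0-11✓ 00-1✓ 01-1✓ 011- 11-1✓ 110-
Round 2: -1-1 0--1
PIs = {-1-1, 0--1, 011-, 110-}

NONE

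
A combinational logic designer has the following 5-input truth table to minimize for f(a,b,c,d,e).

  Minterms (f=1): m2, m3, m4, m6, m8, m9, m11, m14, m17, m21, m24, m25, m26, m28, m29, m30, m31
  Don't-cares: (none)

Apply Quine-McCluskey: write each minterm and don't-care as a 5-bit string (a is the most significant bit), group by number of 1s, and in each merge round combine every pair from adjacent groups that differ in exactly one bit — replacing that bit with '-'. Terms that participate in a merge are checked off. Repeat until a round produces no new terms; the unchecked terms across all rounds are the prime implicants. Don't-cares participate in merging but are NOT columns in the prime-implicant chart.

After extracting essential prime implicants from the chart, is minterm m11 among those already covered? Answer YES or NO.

NO

[col 0] 00010*, 00011*, 00100*, 00110*, 01000*, 01001*, 01011*, 01110*, 10001*, 10101*, 11000*, 11001*, 11010*, 11100*, 11101*, 11110*, 11111*
[col 1] -1000*, -1001*, -1110, 0-011, 0-110, 00-10, 0001-, 001-0, 010-1, 0100-*, 1-001*, 1-101*, 10-01*, 11-00*, 11-01*, 11-10*, 110-0*, 1100-*, 111-0*, 111-1*, 1110-*, 1111-*
[col 2] -100-, 1--01, 11--0, 11-0-, 111--
Prime implicants: -100-, -1110, 0-011, 0-110, 00-10, 0001-, 001-0, 010-1, 1--01, 11--0, 11-0-, 111--
PI chart (minterm → PIs covering it):
  2 | 00-10,0001-
  3 | 0-011,0001-
  4 | 001-0  (sole → essential)
  6 | 0-110,00-10,001-0
  8 | -100-  (sole → essential)
  9 | -100-,010-1
  11 | 0-011,010-1
  14 | -1110,0-110
  17 | 1--01  (sole → essential)
  21 | 1--01  (sole → essential)
  24 | -100-,11--0,11-0-
  25 | -100-,1--01,11-0-
  26 | 11--0  (sole → essential)
  28 | 11--0,11-0-,111--
  29 | 1--01,11-0-,111--
  30 | -1110,11--0,111--
  31 | 111--  (sole → essential)
Essential prime implicants: -100-, 001-0, 1--01, 11--0, 111--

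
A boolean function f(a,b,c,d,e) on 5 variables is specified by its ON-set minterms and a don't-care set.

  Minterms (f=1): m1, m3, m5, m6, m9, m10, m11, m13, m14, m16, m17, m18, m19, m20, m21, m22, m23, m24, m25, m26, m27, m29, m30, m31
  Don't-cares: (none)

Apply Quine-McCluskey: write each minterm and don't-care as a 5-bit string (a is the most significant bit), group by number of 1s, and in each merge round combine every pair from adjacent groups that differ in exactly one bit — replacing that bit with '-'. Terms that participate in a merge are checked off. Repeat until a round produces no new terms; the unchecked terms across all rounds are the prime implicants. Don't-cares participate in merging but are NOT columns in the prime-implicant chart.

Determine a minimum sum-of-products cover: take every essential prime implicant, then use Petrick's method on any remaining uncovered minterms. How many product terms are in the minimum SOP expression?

7

Round 0: 00001✓ 00011✓ 00101✓ 00110✓ 01001✓ 01010✓ 01011✓ 01101✓ 01110✓ 10000✓ 10001✓ 10010✓ 10011✓ 10100✓ 10101✓ 10110✓ 10111✓ 11000✓ 11001✓ 11010✓ 11011✓ 11101✓ 11110✓ 11111✓
Round 1: -0001✓ -0011✓ -0101✓ -0110✓ -1001✓ -1010✓ -1011✓ -1101✓ -1110✓ 0-001✓ 0-011✓ 0-101✓ 0-110✓ 00-01✓ 000-1✓ 01-01✓ 01-10✓ 010-1✓ 0101-✓ 1-000✓ 1-001✓ 1-010✓ 1-011✓ 1-101✓ 1-110✓ 1-111✓ 10-00✓ 10-01✓ 10-10✓ 10-11✓ 100-0✓ 100-1✓ 1000-✓ 1001-✓ 101-0✓ 101-1✓ 1010-✓ 1011-✓ 11-01✓ 11-10✓ 11-11✓ 110-0✓ 110-1✓ 1100-✓ 1101-✓ 111-1✓ 1111-✓
Round 2: --001✓ --011✓ --101✓ --110 -0-01✓ -00-1✓ -1-01✓ -1-10 -10-1✓ -101- 0--01✓ 0-0-1✓ 1--01✓ 1--10✓ 1--11✓ 1-0-0✓ 1-0-1✓ 1-00-✓ 1-01-✓ 1-1-1✓ 1-11-✓ 10--0✓ 10--1✓ 10-0-✓ 10-1-✓ 100--✓ 101--✓ 11--1✓ 11-1-✓ 110--✓
Round 3: ---01 --0-1 1---1 1--1- 1-0-- 10---
PIs = {---01, --0-1, --110, -1-10, -101-, 1---1, 1--1-, 1-0--, 10---}
Coverage chart:
  m1: ---01,--0-1
  m3: --0-1 ←essential
  m5: ---01 ←essential
  m6: --110 ←essential
  m9: ---01,--0-1
  m10: -1-10,-101-
  m11: --0-1,-101-
  m13: ---01 ←essential
  m14: --110,-1-10
  m16: 1-0--,10---
  m17: ---01,--0-1,1---1,1-0--,10---
  m18: 1--1-,1-0--,10---
  m19: --0-1,1---1,1--1-,1-0--,10---
  m20: 10--- ←essential
  m21: ---01,1---1,10---
  m22: --110,1--1-,10---
  m23: 1---1,1--1-,10---
  m24: 1-0-- ←essential
  m25: ---01,--0-1,1---1,1-0--
  m26: -1-10,-101-,1--1-,1-0--
  m27: --0-1,-101-,1---1,1--1-,1-0--
  m29: ---01,1---1
  m30: --110,-1-10,1--1-
  m31: 1---1,1--1-
Essential: ---01, --0-1, --110, 1-0--, 10---
Petrick residual → -1-10, 1---1
Min cover (7 terms): d'e + c'e + cde' + bde' + ae + ac' + ab'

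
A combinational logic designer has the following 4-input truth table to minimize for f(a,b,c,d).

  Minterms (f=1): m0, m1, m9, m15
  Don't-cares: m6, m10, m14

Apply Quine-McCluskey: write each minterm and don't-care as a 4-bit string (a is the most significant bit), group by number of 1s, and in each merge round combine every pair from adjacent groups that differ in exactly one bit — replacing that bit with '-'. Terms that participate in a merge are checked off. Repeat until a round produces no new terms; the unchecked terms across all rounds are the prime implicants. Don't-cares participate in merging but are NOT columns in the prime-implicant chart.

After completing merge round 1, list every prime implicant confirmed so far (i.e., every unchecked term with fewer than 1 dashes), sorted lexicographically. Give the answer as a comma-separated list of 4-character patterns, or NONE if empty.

NONE

size-2^0 implicants → 0000(✓)  0001(✓)  0110(✓)  1001(✓)  1010(✓)  1110(✓)  1111(✓)
size-2^1 implicants → -001  -110  000-  1-10  111-
Unchecked terms (primes): -001, -110, 000-, 1-10, 111-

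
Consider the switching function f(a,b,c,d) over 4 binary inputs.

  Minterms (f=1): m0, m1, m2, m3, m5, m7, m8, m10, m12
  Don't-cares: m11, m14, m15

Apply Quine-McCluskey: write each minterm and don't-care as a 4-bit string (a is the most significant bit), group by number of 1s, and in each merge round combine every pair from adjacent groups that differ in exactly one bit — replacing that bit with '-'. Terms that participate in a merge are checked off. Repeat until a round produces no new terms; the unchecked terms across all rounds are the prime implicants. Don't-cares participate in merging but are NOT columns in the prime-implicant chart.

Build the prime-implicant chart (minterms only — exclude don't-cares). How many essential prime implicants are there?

2

size-2^0 implicants → 0000(✓)  0001(✓)  0010(✓)  0011(✓)  0101(✓)  0111(✓)  1000(✓)  1010(✓)  1011(✓)  1100(✓)  1110(✓)  1111(✓)
size-2^1 implicants → -000(✓)  -010(✓)  -011(✓)  -111(✓)  0-01(✓)  0-11(✓)  00-0(✓)  00-1(✓)  000-(✓)  001-(✓)  01-1(✓)  1-00(✓)  1-10(✓)  1-11(✓)  10-0(✓)  101-(✓)  11-0(✓)  111-(✓)
size-2^2 implicants → --11  -0-0  -01-  0--1  00--  1--0  1-1-
Unchecked terms (primes): --11, -0-0, -01-, 0--1, 00--, 1--0, 1-1-
Minterm coverage:
  m0 ⊆ -0-0,00--
  m1 ⊆ 0--1,00--
  m2 ⊆ -0-0,-01-,00--
  m3 ⊆ --11,-01-,0--1,00--
  m5 ⊆ 0--1 [E]
  m7 ⊆ --11,0--1
  m8 ⊆ -0-0,1--0
  m10 ⊆ -0-0,-01-,1--0,1-1-
  m12 ⊆ 1--0 [E]
E = {0--1, 1--0}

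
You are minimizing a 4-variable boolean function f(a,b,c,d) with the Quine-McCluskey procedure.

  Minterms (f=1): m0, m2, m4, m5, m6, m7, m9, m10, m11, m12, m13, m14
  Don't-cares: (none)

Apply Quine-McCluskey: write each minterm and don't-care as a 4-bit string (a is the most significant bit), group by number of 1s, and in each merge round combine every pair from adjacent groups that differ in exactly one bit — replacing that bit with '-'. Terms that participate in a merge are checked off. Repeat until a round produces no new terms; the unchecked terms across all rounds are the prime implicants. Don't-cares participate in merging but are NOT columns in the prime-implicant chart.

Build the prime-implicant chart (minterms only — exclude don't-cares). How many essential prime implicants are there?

Round 0: 0000✓ 0010✓ 0100✓ 0101✓ 0110✓ 0111✓ 1001✓ 1010✓ 1011✓ 1100✓ 1101✓ 1110✓
Round 1: -010✓ -100✓ -101✓ -110✓ 0-00✓ 0-10✓ 00-0✓ 01-0✓ 01-1✓ 010-✓ 011-✓ 1-01 1-10✓ 10-1 101- 11-0✓ 110-✓
Round 2: --10 -1-0 -10- 0--0 01--
PIs = {--10, -1-0, -10-, 0--0, 01--, 1-01, 10-1, 101-}
Coverage chart:
  m0: 0--0 ←essential
  m2: --10,0--0
  m4: -1-0,-10-,0--0,01--
  m5: -10-,01--
  m6: --10,-1-0,0--0,01--
  m7: 01-- ←essential
  m9: 1-01,10-1
  m10: --10,101-
  m11: 10-1,101-
  m12: -1-0,-10-
  m13: -10-,1-01
  m14: --10,-1-0
Essential: 0--0, 01--

2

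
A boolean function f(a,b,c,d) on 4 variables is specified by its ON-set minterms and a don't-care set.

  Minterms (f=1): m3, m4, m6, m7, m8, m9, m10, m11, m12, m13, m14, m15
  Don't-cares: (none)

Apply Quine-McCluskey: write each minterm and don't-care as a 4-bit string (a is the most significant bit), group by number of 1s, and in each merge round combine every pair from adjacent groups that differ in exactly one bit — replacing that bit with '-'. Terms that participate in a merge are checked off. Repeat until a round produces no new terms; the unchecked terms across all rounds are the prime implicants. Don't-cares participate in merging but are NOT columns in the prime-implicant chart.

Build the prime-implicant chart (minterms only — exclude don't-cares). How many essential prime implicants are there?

Round 0: 0011✓ 0100✓ 0110✓ 0111✓ 1000✓ 1001✓ 1010✓ 1011✓ 1100✓ 1101✓ 1110✓ 1111✓
Round 1: -011✓ -100✓ -110✓ -111✓ 0-11✓ 01-0✓ 011-✓ 1-00✓ 1-01✓ 1-10✓ 1-11✓ 10-0✓ 10-1✓ 100-✓ 101-✓ 11-0✓ 11-1✓ 110-✓ 111-✓
Round 2: --11 -1-0 -11- 1--0✓ 1--1✓ 1-0-✓ 1-1-✓ 10--✓ 11--✓
Round 3: 1---
PIs = {--11, -1-0, -11-, 1---}
Coverage chart:
  m3: --11 ←essential
  m4: -1-0 ←essential
  m6: -1-0,-11-
  m7: --11,-11-
  m8: 1--- ←essential
  m9: 1--- ←essential
  m10: 1--- ←essential
  m11: --11,1---
  m12: -1-0,1---
  m13: 1--- ←essential
  m14: -1-0,-11-,1---
  m15: --11,-11-,1---
Essential: --11, -1-0, 1---

3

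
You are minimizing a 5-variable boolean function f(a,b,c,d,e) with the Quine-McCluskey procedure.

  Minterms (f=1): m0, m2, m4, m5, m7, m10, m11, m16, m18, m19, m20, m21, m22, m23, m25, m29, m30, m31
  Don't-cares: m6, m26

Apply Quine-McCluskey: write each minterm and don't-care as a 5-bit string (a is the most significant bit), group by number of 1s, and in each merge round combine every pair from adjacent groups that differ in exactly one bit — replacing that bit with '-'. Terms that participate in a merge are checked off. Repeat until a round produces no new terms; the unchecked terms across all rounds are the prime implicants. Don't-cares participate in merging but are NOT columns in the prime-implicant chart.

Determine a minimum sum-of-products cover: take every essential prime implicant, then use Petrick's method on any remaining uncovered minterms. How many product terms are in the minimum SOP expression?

Round 0: 00000✓ 00010✓ 00100✓ 00101✓ 00110✓ 00111✓ 01010✓ 01011✓ 10000✓ 10010✓ 10011✓ 10100✓ 10101✓ 10110✓ 10111✓ 11001✓ 11010✓ 11101✓ 11110✓ 11111✓
Round 1: -0000✓ -0010✓ -0100✓ -0101✓ -0110✓ -0111✓ -1010✓ 0-010✓ 00-00✓ 00-10✓ 000-0✓ 001-0✓ 001-1✓ 0010-✓ 0011-✓ 0101- 1-010✓ 1-101✓ 1-110✓ 1-111✓ 10-00✓ 10-10✓ 10-11✓ 100-0✓ 1001-✓ 101-0✓ 101-1✓ 1010-✓ 1011-✓ 11-01 11-10✓ 111-1✓ 1111-✓
Round 2: --010 -0-00✓ -0-10✓ -00-0✓ -01-0✓ -01-1✓ -010-✓ -011-✓ 00--0✓ 001--✓ 1--10 1-1-1 1-11- 10--0✓ 10-1- 101--✓
Round 3: -0--0 -01--
PIs = {--010, -0--0, -01--, 0101-, 1--10, 1-1-1, 1-11-, 10-1-, 11-01}
Coverage chart:
  m0: -0--0 ←essential
  m2: --010,-0--0
  m4: -0--0,-01--
  m5: -01-- ←essential
  m7: -01-- ←essential
  m10: --010,0101-
  m11: 0101- ←essential
  m16: -0--0 ←essential
  m18: --010,-0--0,1--10,10-1-
  m19: 10-1- ←essential
  m20: -0--0,-01--
  m21: -01--,1-1-1
  m22: -0--0,-01--,1--10,1-11-,10-1-
  m23: -01--,1-1-1,1-11-,10-1-
  m25: 11-01 ←essential
  m29: 1-1-1,11-01
  m30: 1--10,1-11-
  m31: 1-1-1,1-11-
Essential: -0--0, -01--, 0101-, 10-1-, 11-01
Petrick residual → 1-11-
Min cover (6 terms): b'e' + b'c + a'bc'd + acd + ab'd + abd'e

6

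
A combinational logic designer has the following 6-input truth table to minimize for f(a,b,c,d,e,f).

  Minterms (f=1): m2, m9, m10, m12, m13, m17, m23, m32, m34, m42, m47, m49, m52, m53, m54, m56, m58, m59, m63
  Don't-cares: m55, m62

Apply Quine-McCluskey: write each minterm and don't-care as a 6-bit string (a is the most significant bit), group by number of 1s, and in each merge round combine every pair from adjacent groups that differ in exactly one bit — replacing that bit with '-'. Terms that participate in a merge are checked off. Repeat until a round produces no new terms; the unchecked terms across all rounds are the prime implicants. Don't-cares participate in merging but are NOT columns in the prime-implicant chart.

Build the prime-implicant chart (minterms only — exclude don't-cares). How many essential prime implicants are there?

[col 0] 000010*, 001001*, 001010*, 001100*, 001101*, 010001*, 010111*, 100000*, 100010*, 101010*, 101111*, 110001*, 110100*, 110101*, 110110*, 110111*, 111000*, 111010*, 111011*, 111110*, 111111*
[col 1] -00010*, -01010*, -10001, -10111, 00-010*, 001-01, 00110-, 1-1010, 1-1111, 10-010*, 1000-0, 11-110*, 11-111*, 110-01, 1101-0*, 1101-1*, 11010-*, 11011-*, 111-10*, 111-11*, 1110-0, 11101-*, 11111-*
[col 2] -0-010, 11-11-, 1101--, 111-1-
Prime implicants: -0-010, -10001, -10111, 001-01, 00110-, 1-1010, 1-1111, 1000-0, 11-11-, 110-01, 1101--, 111-1-, 1110-0
PI chart (minterm → PIs covering it):
  2 | -0-010  (sole → essential)
  9 | 001-01  (sole → essential)
  10 | -0-010  (sole → essential)
  12 | 00110-  (sole → essential)
  13 | 001-01,00110-
  17 | -10001  (sole → essential)
  23 | -10111  (sole → essential)
  32 | 1000-0  (sole → essential)
  34 | -0-010,1000-0
  42 | -0-010,1-1010
  47 | 1-1111  (sole → essential)
  49 | -10001,110-01
  52 | 1101--  (sole → essential)
  53 | 110-01,1101--
  54 | 11-11-,1101--
  56 | 1110-0  (sole → essential)
  58 | 1-1010,111-1-,1110-0
  59 | 111-1-  (sole → essential)
  63 | 1-1111,11-11-,111-1-
Essential prime implicants: -0-010, -10001, -10111, 001-01, 00110-, 1-1111, 1000-0, 1101--, 111-1-, 1110-0

10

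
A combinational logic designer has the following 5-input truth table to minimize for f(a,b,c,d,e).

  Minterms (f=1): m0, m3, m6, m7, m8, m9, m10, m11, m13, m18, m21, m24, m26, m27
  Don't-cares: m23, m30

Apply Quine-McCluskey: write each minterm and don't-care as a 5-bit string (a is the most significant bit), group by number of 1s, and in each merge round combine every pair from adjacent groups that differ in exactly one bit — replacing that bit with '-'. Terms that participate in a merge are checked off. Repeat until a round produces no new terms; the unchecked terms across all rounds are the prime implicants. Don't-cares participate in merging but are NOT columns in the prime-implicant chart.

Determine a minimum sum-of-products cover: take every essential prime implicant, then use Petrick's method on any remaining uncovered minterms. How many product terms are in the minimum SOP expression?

8

Round 0: 00000✓ 00011✓ 00110✓ 00111✓ 01000✓ 01001✓ 01010✓ 01011✓ 01101✓ 10010✓ 10101✓ 10111✓ 11000✓ 11010✓ 11011✓ 11110✓
Round 1: -0111 -1000✓ -1010✓ -1011✓ 0-000 0-011 00-11 0011- 01-01 010-0✓ 010-1✓ 0100-✓ 0101-✓ 1-010 101-1 11-10 110-0✓ 1101-✓
Round 2: -10-0 -101- 010--
PIs = {-0111, -10-0, -101-, 0-000, 0-011, 00-11, 0011-, 01-01, 010--, 1-010, 101-1, 11-10}
Coverage chart:
  m0: 0-000 ←essential
  m3: 0-011,00-11
  m6: 0011- ←essential
  m7: -0111,00-11,0011-
  m8: -10-0,0-000,010--
  m9: 01-01,010--
  m10: -10-0,-101-,010--
  m11: -101-,0-011,010--
  m13: 01-01 ←essential
  m18: 1-010 ←essential
  m21: 101-1 ←essential
  m24: -10-0 ←essential
  m26: -10-0,-101-,1-010,11-10
  m27: -101- ←essential
Essential: -10-0, -101-, 0-000, 0011-, 01-01, 1-010, 101-1
Petrick residual → 0-011
Min cover (8 terms): bc'e' + bc'd + a'c'd'e' + a'c'de + a'b'cd + a'bd'e + ac'de' + ab'ce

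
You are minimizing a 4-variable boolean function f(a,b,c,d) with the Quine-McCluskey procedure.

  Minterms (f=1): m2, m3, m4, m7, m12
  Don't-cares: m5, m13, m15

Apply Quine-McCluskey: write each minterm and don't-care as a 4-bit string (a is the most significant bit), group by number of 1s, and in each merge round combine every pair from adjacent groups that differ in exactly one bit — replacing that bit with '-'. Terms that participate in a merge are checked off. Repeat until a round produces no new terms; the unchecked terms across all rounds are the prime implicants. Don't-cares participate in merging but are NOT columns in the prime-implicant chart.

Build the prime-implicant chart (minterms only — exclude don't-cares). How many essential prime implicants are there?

Round 0: 0010✓ 0011✓ 0100✓ 0101✓ 0111✓ 1100✓ 1101✓ 1111✓
Round 1: -100✓ -101✓ -111✓ 0-11 001- 01-1✓ 010-✓ 11-1✓ 110-✓
Round 2: -1-1 -10-
PIs = {-1-1, -10-, 0-11, 001-}
Coverage chart:
  m2: 001- ←essential
  m3: 0-11,001-
  m4: -10- ←essential
  m7: -1-1,0-11
  m12: -10- ←essential
Essential: -10-, 001-

2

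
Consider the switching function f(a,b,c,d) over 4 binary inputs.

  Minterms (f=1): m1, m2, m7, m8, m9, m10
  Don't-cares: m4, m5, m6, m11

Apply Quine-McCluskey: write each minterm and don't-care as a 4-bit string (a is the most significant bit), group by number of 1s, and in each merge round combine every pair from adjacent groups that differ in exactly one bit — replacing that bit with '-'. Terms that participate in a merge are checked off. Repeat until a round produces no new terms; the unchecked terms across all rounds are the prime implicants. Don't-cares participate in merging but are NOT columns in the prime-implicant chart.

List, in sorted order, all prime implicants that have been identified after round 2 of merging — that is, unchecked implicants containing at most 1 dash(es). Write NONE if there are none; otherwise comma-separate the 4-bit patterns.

size-2^0 implicants → 0001(✓)  0010(✓)  0100(✓)  0101(✓)  0110(✓)  0111(✓)  1000(✓)  1001(✓)  1010(✓)  1011(✓)
size-2^1 implicants → -001  -010  0-01  0-10  01-0(✓)  01-1(✓)  010-(✓)  011-(✓)  10-0(✓)  10-1(✓)  100-(✓)  101-(✓)
size-2^2 implicants → 01--  10--
Unchecked terms (primes): -001, -010, 0-01, 0-10, 01--, 10--

-001, -010, 0-01, 0-10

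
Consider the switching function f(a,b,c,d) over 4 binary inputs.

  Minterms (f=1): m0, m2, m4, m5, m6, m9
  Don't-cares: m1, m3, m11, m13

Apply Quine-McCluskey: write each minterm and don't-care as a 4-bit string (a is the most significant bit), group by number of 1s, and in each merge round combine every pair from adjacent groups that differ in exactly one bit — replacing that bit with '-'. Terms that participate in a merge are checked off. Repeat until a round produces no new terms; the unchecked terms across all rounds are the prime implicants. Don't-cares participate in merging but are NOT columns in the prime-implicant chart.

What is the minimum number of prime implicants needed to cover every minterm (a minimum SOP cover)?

2

Round 0: 0000✓ 0001✓ 0010✓ 0011✓ 0100✓ 0101✓ 0110✓ 1001✓ 1011✓ 1101✓
Round 1: -001✓ -011✓ -101✓ 0-00✓ 0-01✓ 0-10✓ 00-0✓ 00-1✓ 000-✓ 001-✓ 01-0✓ 010-✓ 1-01✓ 10-1✓
Round 2: --01 -0-1 0--0 0-0- 00--
PIs = {--01, -0-1, 0--0, 0-0-, 00--}
Coverage chart:
  m0: 0--0,0-0-,00--
  m2: 0--0,00--
  m4: 0--0,0-0-
  m5: --01,0-0-
  m6: 0--0 ←essential
  m9: --01,-0-1
Essential: 0--0
Petrick residual → --01
Min cover (2 terms): c'd + a'd'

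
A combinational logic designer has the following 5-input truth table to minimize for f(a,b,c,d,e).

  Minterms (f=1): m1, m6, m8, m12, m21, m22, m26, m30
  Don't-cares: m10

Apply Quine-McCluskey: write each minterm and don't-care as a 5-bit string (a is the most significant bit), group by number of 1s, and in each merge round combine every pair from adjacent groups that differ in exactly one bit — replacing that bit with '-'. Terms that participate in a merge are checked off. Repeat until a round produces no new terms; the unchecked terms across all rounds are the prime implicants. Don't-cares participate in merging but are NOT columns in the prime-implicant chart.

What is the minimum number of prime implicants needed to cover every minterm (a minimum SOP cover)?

[col 0] 00001, 00110*, 01000*, 01010*, 01100*, 10101, 10110*, 11010*, 11110*
[col 1] -0110, -1010, 01-00, 010-0, 1-110, 11-10
Prime implicants: -0110, -1010, 00001, 01-00, 010-0, 1-110, 10101, 11-10
PI chart (minterm → PIs covering it):
  1 | 00001  (sole → essential)
  6 | -0110  (sole → essential)
  8 | 01-00,010-0
  12 | 01-00  (sole → essential)
  21 | 10101  (sole → essential)
  22 | -0110,1-110
  26 | -1010,11-10
  30 | 1-110,11-10
Essential prime implicants: -0110, 00001, 01-00, 10101
Petrick residual → 11-10
Minimum SOP uses 5 PIs: b'cde' + a'b'c'd'e + a'bd'e' + ab'cd'e + abde'

5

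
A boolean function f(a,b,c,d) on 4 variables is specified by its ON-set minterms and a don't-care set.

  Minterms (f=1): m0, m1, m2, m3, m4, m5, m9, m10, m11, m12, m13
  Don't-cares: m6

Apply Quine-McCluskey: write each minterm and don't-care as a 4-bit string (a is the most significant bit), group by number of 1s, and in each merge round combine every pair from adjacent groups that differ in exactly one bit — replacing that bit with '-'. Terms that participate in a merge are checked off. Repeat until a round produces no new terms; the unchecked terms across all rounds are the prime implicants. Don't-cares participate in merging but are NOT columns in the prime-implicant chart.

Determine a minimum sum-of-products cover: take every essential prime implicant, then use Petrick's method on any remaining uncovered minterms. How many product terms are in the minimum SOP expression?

4

Round 0: 0000✓ 0001✓ 0010✓ 0011✓ 0100✓ 0101✓ 0110✓ 1001✓ 1010✓ 1011✓ 1100✓ 1101✓
Round 1: -001✓ -010✓ -011✓ -100✓ -101✓ 0-00✓ 0-01✓ 0-10✓ 00-0✓ 00-1✓ 000-✓ 001-✓ 01-0✓ 010-✓ 1-01✓ 10-1✓ 101-✓ 110-✓
Round 2: --01 -0-1 -01- -10- 0--0 0-0- 00--
PIs = {--01, -0-1, -01-, -10-, 0--0, 0-0-, 00--}
Coverage chart:
  m0: 0--0,0-0-,00--
  m1: --01,-0-1,0-0-,00--
  m2: -01-,0--0,00--
  m3: -0-1,-01-,00--
  m4: -10-,0--0,0-0-
  m5: --01,-10-,0-0-
  m9: --01,-0-1
  m10: -01- ←essential
  m11: -0-1,-01-
  m12: -10- ←essential
  m13: --01,-10-
Essential: -01-, -10-
Petrick residual → --01, 0--0
Min cover (4 terms): c'd + b'c + bc' + a'd'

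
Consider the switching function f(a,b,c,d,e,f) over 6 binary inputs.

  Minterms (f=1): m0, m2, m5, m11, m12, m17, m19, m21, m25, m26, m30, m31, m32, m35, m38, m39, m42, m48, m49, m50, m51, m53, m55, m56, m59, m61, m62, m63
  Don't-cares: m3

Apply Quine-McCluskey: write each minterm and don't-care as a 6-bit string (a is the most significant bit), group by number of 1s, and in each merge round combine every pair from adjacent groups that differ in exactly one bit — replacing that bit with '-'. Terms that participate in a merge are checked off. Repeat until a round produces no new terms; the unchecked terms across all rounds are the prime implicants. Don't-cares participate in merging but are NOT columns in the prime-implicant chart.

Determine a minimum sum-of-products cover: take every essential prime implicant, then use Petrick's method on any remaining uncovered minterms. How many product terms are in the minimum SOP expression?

15

size-2^0 implicants → 000000(✓)  000010(✓)  000011(✓)  000101(✓)  001011(✓)  001100  010001(✓)  010011(✓)  010101(✓)  011001(✓)  011010(✓)  011110(✓)  011111(✓)  100000(✓)  100011(✓)  100110(✓)  100111(✓)  101010  110000(✓)  110001(✓)  110010(✓)  110011(✓)  110101(✓)  110111(✓)  111000(✓)  111011(✓)  111101(✓)  111110(✓)  111111(✓)
size-2^1 implicants → -00000  -00011(✓)  -10001(✓)  -10011(✓)  -10101(✓)  -11110(✓)  -11111(✓)  0-0011(✓)  0-0101  00-011  0000-0  00001-  01-001  010-01(✓)  0100-1(✓)  011-10  01111-(✓)  1-0000  1-0011(✓)  1-0111(✓)  100-11(✓)  10011-  11-000  11-011(✓)  11-101(✓)  11-111(✓)  110-01(✓)  110-11(✓)  1100-0(✓)  1100-1(✓)  11000-(✓)  11001-(✓)  1101-1(✓)  111-11(✓)  1111-1(✓)  11111-(✓)
size-2^2 implicants → --0011  -10-01  -100-1  -1111-  1-0-11  11--11  11-1-1  110--1  1100--
Unchecked terms (primes): --0011, -00000, -10-01, -100-1, -1111-, 0-0101, 00-011, 0000-0, 00001-, 001100, 01-001, 011-10, 1-0-11, 1-0000, 10011-, 101010, 11--11, 11-000, 11-1-1, 110--1, 1100--
Minterm coverage:
  m0 ⊆ -00000,0000-0
  m2 ⊆ 0000-0,00001-
  m5 ⊆ 0-0101 [E]
  m11 ⊆ 00-011 [E]
  m12 ⊆ 001100 [E]
  m17 ⊆ -10-01,-100-1,01-001
  m19 ⊆ --0011,-100-1
  m21 ⊆ -10-01,0-0101
  m25 ⊆ 01-001 [E]
  m26 ⊆ 011-10 [E]
  m30 ⊆ -1111-,011-10
  m31 ⊆ -1111- [E]
  m32 ⊆ -00000,1-0000
  m35 ⊆ --0011,1-0-11
  m38 ⊆ 10011- [E]
  m39 ⊆ 1-0-11,10011-
  m42 ⊆ 101010 [E]
  m48 ⊆ 1-0000,11-000,1100--
  m49 ⊆ -10-01,-100-1,110--1,1100--
  m50 ⊆ 1100-- [E]
  m51 ⊆ --0011,-100-1,1-0-11,11--11,110--1,1100--
  m53 ⊆ -10-01,11-1-1,110--1
  m55 ⊆ 1-0-11,11--11,11-1-1,110--1
  m56 ⊆ 11-000 [E]
  m59 ⊆ 11--11 [E]
  m61 ⊆ 11-1-1 [E]
  m62 ⊆ -1111- [E]
  m63 ⊆ -1111-,11--11,11-1-1
E = {-1111-, 0-0101, 00-011, 001100, 01-001, 011-10, 10011-, 101010, 11--11, 11-000, 11-1-1, 1100--}
Petrick residual → --0011, -00000, 0000-0
Cover = c'd'ef + b'c'd'e'f' + bcde + a'c'de'f + a'b'd'ef + a'b'c'd'f' + a'b'cde'f' + a'bd'e'f + a'bcef' + ab'c'de + ab'cd'ef' + abef + abd'e'f' + abdf + abc'd'  |cover|=15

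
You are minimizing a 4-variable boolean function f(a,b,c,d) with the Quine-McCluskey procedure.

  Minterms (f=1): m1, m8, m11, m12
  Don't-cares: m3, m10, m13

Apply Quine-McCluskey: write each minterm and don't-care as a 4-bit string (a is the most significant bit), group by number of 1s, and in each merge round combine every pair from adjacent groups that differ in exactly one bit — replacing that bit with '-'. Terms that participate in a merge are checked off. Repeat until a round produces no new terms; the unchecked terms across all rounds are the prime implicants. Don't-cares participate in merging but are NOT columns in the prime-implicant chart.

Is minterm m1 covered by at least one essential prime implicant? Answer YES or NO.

Round 0: 0001✓ 0011✓ 1000✓ 1010✓ 1011✓ 1100✓ 1101✓
Round 1: -011 00-1 1-00 10-0 101- 110-
PIs = {-011, 00-1, 1-00, 10-0, 101-, 110-}
Coverage chart:
  m1: 00-1 ←essential
  m8: 1-00,10-0
  m11: -011,101-
  m12: 1-00,110-
Essential: 00-1

YES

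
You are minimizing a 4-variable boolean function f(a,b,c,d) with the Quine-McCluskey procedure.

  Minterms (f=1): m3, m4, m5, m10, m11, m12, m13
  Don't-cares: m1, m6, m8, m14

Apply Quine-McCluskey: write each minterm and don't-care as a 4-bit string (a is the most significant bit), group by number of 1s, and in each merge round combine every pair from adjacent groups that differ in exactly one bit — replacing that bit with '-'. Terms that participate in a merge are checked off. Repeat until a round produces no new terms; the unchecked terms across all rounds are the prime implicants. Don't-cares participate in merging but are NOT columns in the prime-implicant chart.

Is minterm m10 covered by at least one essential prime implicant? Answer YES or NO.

Round 0: 0001✓ 0011✓ 0100✓ 0101✓ 0110✓ 1000✓ 1010✓ 1011✓ 1100✓ 1101✓ 1110✓
Round 1: -011 -100✓ -101✓ -110✓ 0-01 00-1 01-0✓ 010-✓ 1-00✓ 1-10✓ 10-0✓ 101- 11-0✓ 110-✓
Round 2: -1-0 -10- 1--0
PIs = {-011, -1-0, -10-, 0-01, 00-1, 1--0, 101-}
Coverage chart:
  m3: -011,00-1
  m4: -1-0,-10-
  m5: -10-,0-01
  m10: 1--0,101-
  m11: -011,101-
  m12: -1-0,-10-,1--0
  m13: -10- ←essential
Essential: -10-

NO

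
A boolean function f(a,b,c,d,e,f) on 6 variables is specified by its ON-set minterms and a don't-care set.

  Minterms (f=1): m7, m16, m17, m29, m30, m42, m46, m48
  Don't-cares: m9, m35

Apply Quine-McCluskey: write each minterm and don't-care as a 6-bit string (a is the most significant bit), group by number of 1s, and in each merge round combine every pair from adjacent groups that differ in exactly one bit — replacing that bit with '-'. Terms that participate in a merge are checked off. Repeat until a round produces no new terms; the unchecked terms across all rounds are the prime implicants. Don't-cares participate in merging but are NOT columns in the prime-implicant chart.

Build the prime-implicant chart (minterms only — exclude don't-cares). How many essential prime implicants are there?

6

[col 0] 000111, 001001, 010000*, 010001*, 011101, 011110, 100011, 101010*, 101110*, 110000*
[col 1] -10000, 01000-, 101-10
Prime implicants: -10000, 000111, 001001, 01000-, 011101, 011110, 100011, 101-10
PI chart (minterm → PIs covering it):
  7 | 000111  (sole → essential)
  16 | -10000,01000-
  17 | 01000-  (sole → essential)
  29 | 011101  (sole → essential)
  30 | 011110  (sole → essential)
  42 | 101-10  (sole → essential)
  46 | 101-10  (sole → essential)
  48 | -10000  (sole → essential)
Essential prime implicants: -10000, 000111, 01000-, 011101, 011110, 101-10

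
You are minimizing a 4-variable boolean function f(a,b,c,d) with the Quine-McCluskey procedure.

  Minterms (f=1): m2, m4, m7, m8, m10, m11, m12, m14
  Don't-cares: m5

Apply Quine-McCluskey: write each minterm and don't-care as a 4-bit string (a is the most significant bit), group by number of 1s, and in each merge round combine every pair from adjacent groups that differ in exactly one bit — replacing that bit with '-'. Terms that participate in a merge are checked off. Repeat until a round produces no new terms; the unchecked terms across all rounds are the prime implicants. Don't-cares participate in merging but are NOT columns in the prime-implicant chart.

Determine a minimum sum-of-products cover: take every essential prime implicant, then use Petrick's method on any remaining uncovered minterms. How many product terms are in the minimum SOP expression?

5

Round 0: 0010✓ 0100✓ 0101✓ 0111✓ 1000✓ 1010✓ 1011✓ 1100✓ 1110✓
Round 1: -010 -100 01-1 010- 1-00✓ 1-10✓ 10-0✓ 101- 11-0✓
Round 2: 1--0
PIs = {-010, -100, 01-1, 010-, 1--0, 101-}
Coverage chart:
  m2: -010 ←essential
  m4: -100,010-
  m7: 01-1 ←essential
  m8: 1--0 ←essential
  m10: -010,1--0,101-
  m11: 101- ←essential
  m12: -100,1--0
  m14: 1--0 ←essential
Essential: -010, 01-1, 1--0, 101-
Petrick residual → -100
Min cover (5 terms): b'cd' + bc'd' + a'bd + ad' + ab'c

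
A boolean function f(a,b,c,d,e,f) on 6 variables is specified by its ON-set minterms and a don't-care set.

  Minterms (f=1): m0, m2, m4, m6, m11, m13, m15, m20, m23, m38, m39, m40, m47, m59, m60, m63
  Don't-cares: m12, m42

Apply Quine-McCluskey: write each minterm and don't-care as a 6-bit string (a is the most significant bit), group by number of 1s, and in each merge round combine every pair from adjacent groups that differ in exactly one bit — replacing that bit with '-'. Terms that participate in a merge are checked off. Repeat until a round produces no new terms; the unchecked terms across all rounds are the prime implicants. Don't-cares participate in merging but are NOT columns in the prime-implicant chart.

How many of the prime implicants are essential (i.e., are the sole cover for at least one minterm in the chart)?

[col 0] 000000*, 000010*, 000100*, 000110*, 001011*, 001100*, 001101*, 001111*, 010100*, 010111, 100110*, 100111*, 101000*, 101010*, 101111*, 111011*, 111100, 111111*
[col 1] -00110, -01111, 0-0100, 00-100, 000-00*, 000-10*, 0000-0*, 0001-0*, 001-11, 0011-1, 00110-, 1-1111, 10-111, 10011-, 1010-0, 111-11
[col 2] 000--0
Prime implicants: -00110, -01111, 0-0100, 00-100, 000--0, 001-11, 0011-1, 00110-, 010111, 1-1111, 10-111, 10011-, 1010-0, 111-11, 111100
PI chart (minterm → PIs covering it):
  0 | 000--0  (sole → essential)
  2 | 000--0  (sole → essential)
  4 | 0-0100,00-100,000--0
  6 | -00110,000--0
  11 | 001-11  (sole → essential)
  13 | 0011-1,00110-
  15 | -01111,001-11,0011-1
  20 | 0-0100  (sole → essential)
  23 | 010111  (sole → essential)
  38 | -00110,10011-
  39 | 10-111,10011-
  40 | 1010-0  (sole → essential)
  47 | -01111,1-1111,10-111
  59 | 111-11  (sole → essential)
  60 | 111100  (sole → essential)
  63 | 1-1111,111-11
Essential prime implicants: 0-0100, 000--0, 001-11, 010111, 1010-0, 111-11, 111100

7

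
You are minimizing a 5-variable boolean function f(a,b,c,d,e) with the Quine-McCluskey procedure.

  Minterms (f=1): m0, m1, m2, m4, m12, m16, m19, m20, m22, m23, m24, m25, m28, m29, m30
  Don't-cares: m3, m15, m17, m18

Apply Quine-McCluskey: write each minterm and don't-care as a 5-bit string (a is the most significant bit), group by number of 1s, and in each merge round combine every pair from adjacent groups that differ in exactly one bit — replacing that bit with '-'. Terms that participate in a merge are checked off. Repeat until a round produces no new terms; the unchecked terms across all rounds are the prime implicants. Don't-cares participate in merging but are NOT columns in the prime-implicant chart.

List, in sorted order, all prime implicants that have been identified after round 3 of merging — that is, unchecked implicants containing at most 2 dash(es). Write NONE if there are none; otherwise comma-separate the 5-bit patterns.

size-2^0 implicants → 00000(✓)  00001(✓)  00010(✓)  00011(✓)  00100(✓)  01100(✓)  01111  10000(✓)  10001(✓)  10010(✓)  10011(✓)  10100(✓)  10110(✓)  10111(✓)  11000(✓)  11001(✓)  11100(✓)  11101(✓)  11110(✓)
size-2^1 implicants → -0000(✓)  -0001(✓)  -0010(✓)  -0011(✓)  -0100(✓)  -1100(✓)  0-100(✓)  00-00(✓)  000-0(✓)  000-1(✓)  0000-(✓)  0001-(✓)  1-000(✓)  1-001(✓)  1-100(✓)  1-110(✓)  10-00(✓)  10-10(✓)  10-11(✓)  100-0(✓)  100-1(✓)  1000-(✓)  1001-(✓)  101-0(✓)  1011-(✓)  11-00(✓)  11-01(✓)  1100-(✓)  111-0(✓)  1110-(✓)
size-2^2 implicants → --100  -0-00  -00-0(✓)  -00-1(✓)  -000-(✓)  -001-(✓)  000--(✓)  1--00  1-00-  1-1-0  10--0  10-1-  100--(✓)  11-0-
size-2^3 implicants → -00--
Unchecked terms (primes): --100, -0-00, -00--, 01111, 1--00, 1-00-, 1-1-0, 10--0, 10-1-, 11-0-

--100, -0-00, 01111, 1--00, 1-00-, 1-1-0, 10--0, 10-1-, 11-0-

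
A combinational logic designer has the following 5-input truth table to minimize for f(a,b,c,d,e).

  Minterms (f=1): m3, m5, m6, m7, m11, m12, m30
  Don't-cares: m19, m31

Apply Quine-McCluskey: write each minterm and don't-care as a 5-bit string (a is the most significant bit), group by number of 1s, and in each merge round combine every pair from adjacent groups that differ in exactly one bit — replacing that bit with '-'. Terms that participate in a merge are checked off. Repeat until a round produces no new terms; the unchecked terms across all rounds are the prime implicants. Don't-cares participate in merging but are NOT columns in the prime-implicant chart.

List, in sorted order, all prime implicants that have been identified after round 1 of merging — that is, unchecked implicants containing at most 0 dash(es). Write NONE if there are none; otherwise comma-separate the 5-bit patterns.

01100

Round 0: 00011✓ 00101✓ 00110✓ 00111✓ 01011✓ 01100 10011✓ 11110✓ 11111✓
Round 1: -0011 0-011 00-11 001-1 0011- 1111-
PIs = {-0011, 0-011, 00-11, 001-1, 0011-, 01100, 1111-}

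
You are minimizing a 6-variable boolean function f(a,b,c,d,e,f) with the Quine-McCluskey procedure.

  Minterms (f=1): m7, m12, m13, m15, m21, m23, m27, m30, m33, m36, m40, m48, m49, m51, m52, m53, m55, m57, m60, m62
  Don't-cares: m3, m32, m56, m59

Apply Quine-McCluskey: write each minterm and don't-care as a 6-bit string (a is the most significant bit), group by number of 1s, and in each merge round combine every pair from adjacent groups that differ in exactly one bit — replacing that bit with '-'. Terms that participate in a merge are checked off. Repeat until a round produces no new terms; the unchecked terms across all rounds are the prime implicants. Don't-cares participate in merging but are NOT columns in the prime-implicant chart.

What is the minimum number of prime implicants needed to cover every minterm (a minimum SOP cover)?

10

size-2^0 implicants → 000011(✓)  000111(✓)  001100(✓)  001101(✓)  001111(✓)  010101(✓)  010111(✓)  011011(✓)  011110(✓)  100000(✓)  100001(✓)  100100(✓)  101000(✓)  110000(✓)  110001(✓)  110011(✓)  110100(✓)  110101(✓)  110111(✓)  111000(✓)  111001(✓)  111011(✓)  111100(✓)  111110(✓)
size-2^1 implicants → -10101(✓)  -10111(✓)  -11011  -11110  0-0111  00-111  000-11  0011-1  00110-  0101-1(✓)  1-0000(✓)  1-0001(✓)  1-0100(✓)  1-1000(✓)  10-000(✓)  100-00(✓)  10000-(✓)  11-000(✓)  11-001(✓)  11-011(✓)  11-100(✓)  110-00(✓)  110-01(✓)  110-11(✓)  1100-1(✓)  11000-(✓)  1101-1(✓)  11010-(✓)  111-00(✓)  1110-1(✓)  11100-(✓)  1111-0
size-2^2 implicants → -101-1  1--000  1-0-00  1-000-  11--00  11-0-1  11-00-  110--1  110-0-
Unchecked terms (primes): -101-1, -11011, -11110, 0-0111, 00-111, 000-11, 0011-1, 00110-, 1--000, 1-0-00, 1-000-, 11--00, 11-0-1, 11-00-, 110--1, 110-0-, 1111-0
Minterm coverage:
  m7 ⊆ 0-0111,00-111,000-11
  m12 ⊆ 00110- [E]
  m13 ⊆ 0011-1,00110-
  m15 ⊆ 00-111,0011-1
  m21 ⊆ -101-1 [E]
  m23 ⊆ -101-1,0-0111
  m27 ⊆ -11011 [E]
  m30 ⊆ -11110 [E]
  m33 ⊆ 1-000- [E]
  m36 ⊆ 1-0-00 [E]
  m40 ⊆ 1--000 [E]
  m48 ⊆ 1--000,1-0-00,1-000-,11--00,11-00-,110-0-
  m49 ⊆ 1-000-,11-0-1,11-00-,110--1,110-0-
  m51 ⊆ 11-0-1,110--1
  m52 ⊆ 1-0-00,11--00,110-0-
  m53 ⊆ -101-1,110--1,110-0-
  m55 ⊆ -101-1,110--1
  m57 ⊆ 11-0-1,11-00-
  m60 ⊆ 11--00,1111-0
  m62 ⊆ -11110,1111-0
E = {-101-1, -11011, -11110, 00110-, 1--000, 1-0-00, 1-000-}
Petrick residual → 00-111, 11--00, 11-0-1
Cover = bc'df + bcd'ef + bcdef' + a'b'def + a'b'cde' + ad'e'f' + ac'e'f' + ac'd'e' + abe'f' + abd'f  |cover|=10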